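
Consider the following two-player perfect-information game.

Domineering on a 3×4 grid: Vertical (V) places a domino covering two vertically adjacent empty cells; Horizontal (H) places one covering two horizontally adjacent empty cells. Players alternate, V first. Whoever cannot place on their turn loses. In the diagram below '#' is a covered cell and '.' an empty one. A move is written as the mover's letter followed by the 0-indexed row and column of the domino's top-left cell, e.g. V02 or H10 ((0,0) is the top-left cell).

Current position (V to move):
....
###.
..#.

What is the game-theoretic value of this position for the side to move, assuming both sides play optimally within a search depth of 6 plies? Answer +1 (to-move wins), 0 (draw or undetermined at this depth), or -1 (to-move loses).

p1 V@[..../###./..#.]: V03[...#/####/..#.]-1* V13[..../####/..##]-1
p2 H@[...#/####/..#.]: H00[##.#/####/..#.]+1* H01[.###/####/..#.]+1 H20[...#/####/###.]+1
p3 V@[##.#/####/..#.] terminal -1; root [..../###./..#.] d6

value(..../###./..#., V) = -1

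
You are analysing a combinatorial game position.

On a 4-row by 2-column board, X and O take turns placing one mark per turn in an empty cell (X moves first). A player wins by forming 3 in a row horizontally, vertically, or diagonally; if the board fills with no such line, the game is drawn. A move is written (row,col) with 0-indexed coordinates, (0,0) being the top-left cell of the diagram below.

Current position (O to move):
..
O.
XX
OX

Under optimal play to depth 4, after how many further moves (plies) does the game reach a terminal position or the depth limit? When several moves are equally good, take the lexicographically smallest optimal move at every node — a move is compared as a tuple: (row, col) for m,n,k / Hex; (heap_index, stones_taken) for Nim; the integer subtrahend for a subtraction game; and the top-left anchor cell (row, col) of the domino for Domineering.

PV length from [../O./XX/OX]: 3 plies

[../O./XX/OX] O move#1: (0,0):-1/O./O./XX/OX, (0,1):-1/.O/O./XX/OX, (1,1):+0/../OO/XX/OX*
[../OO/XX/OX] X move#2: (0,0):+0/X./OO/XX/OX*, (0,1):+0/.X/OO/XX/OX
[X./OO/XX/OX] O move#3: (0,1):+0/XO/OO/XX/OX*
[XO/OO/XX/OX] end (terminal +0, X#4); searched ../O./XX/OX to 4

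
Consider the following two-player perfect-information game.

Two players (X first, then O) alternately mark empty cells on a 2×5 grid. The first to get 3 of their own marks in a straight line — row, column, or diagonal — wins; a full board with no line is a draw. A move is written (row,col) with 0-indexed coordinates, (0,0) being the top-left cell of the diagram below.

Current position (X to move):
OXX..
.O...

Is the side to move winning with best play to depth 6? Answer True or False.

X winning at [OXX../.O...]: True

p1 X@[OXX../.O...]: (0,3)[OXXX./.O...]+1* (0,4)[OXX.X/.O...]+0 (1,0)[OXX../XO...]+0 (1,2)[OXX../.OX..]+0 (1,3)[OXX../.O.X.]+0 (1,4)[OXX../.O..X]+0
p2 O@[OXXX./.O...] terminal -1; root [OXX../.O...] d6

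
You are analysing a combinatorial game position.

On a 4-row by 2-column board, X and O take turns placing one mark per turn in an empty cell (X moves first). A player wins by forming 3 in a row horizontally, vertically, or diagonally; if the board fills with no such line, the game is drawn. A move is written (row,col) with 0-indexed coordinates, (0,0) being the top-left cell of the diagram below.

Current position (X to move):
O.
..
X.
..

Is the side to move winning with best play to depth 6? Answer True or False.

ply 1, X at O./../X./.. | (0,1)=+0→OX/../X./..*; (1,0)=+0→O./X./X./..; (1,1)=+0→O./.X/X./..; (2,1)=+0→O./../XX/..; (3,0)=+0→O./../X./X.; (3,1)=+0→O./../X./.X
ply 2, O at OX/../X./.. | (1,0)=+0→OX/O./X./..*; (1,1)=+0→OX/.O/X./..; (2,1)=+0→OX/../XO/..; (3,0)=+0→OX/../X./O.; (3,1)=+0→OX/../X./.O
ply 3, X at OX/O./X./.. | (1,1)=+0→OX/OX/X./..*; (2,1)=+0→OX/O./XX/..; (3,0)=+0→OX/O./X./X.; (3,1)=+0→OX/O./X./.X
ply 4, O at OX/OX/X./.. | (2,1)=+0→OX/OX/XO/..*; (3,0)=-1→OX/OX/X./O.; (3,1)=-1→OX/OX/X./.O
ply 5, X at OX/OX/XO/.. | (3,0)=+0→OX/OX/XO/X.*; (3,1)=+0→OX/OX/XO/.X
ply 6, O at OX/OX/XO/X. | (3,1)=+0→OX/OX/XO/XO*
ply 7: OX/OX/XO/XO is terminal +0 (X); from O./../X./.. depth 6

X winning at [O./../X./..]: False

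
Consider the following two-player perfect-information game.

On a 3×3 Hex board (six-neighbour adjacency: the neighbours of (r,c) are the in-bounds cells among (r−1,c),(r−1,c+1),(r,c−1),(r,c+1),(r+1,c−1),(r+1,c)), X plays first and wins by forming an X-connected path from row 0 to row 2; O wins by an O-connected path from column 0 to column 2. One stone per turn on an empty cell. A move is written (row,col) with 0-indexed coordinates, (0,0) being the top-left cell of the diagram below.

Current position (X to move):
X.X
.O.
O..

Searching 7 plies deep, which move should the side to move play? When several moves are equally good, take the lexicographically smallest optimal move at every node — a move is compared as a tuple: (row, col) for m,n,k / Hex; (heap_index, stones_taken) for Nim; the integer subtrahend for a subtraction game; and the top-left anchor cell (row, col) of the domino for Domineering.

ply 1, X at X.X/.O./O.. | (0,1)=-1→XXX/.O./O..; (1,0)=-1→X.X/XO./O..; (1,2)=+1→X.X/.OX/O..*; (2,1)=-1→X.X/.O./OX.; (2,2)=-1→X.X/.O./O.X
ply 2, O at X.X/.OX/O.. | (0,1)=-1→XOX/.OX/O..*; (1,0)=-1→X.X/OOX/O..; (2,1)=-1→X.X/.OX/OO.; (2,2)=-1→X.X/.OX/O.O
ply 3, X at XOX/.OX/O.. | (1,0)=+1→XOX/XOX/O..*; (2,1)=+1→XOX/.OX/OX.; (2,2)=+1→XOX/.OX/O.X
ply 4, O at XOX/XOX/O.. | (2,1)=-1→XOX/XOX/OO.*; (2,2)=-1→XOX/XOX/O.O
ply 5, X at XOX/XOX/OO. | (2,2)=+1→XOX/XOX/OOX*
ply 6: XOX/XOX/OOX is terminal -1 (O); from X.X/.O./O.. depth 7

X's best at [X.X/.O./O..]: (1,2)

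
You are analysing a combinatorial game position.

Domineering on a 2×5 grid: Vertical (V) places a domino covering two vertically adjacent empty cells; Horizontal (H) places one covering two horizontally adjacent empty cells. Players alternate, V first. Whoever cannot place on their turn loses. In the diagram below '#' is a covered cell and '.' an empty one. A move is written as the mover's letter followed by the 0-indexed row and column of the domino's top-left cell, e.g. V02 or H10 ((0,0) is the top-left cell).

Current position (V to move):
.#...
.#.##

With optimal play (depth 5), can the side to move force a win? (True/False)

V winning at [.#.../.#.##]: True

ply 1, V at .#.../.#.## | V00=-1→##.../##.##; V02=+1→.##../.####*
ply 2, H at .##../.#### | H03=-1→.####/.####*
ply 3, V at .####/.#### | V00=+1→#####/#####*
ply 4: #####/##### is terminal -1 (H); from .#.../.#.## depth 5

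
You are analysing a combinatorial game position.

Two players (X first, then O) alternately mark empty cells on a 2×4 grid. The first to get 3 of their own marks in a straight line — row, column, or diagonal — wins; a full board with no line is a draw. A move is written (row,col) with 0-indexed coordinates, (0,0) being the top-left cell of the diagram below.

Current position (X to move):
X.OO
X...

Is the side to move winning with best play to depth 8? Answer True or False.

[X.OO/X...] X move#1: (0,1):+0/XXOO/X...*, (1,1):-1/X.OO/XX.., (1,2):-1/X.OO/X.X., (1,3):-1/X.OO/X..X
[XXOO/X...] O move#2: (1,1):+0/XXOO/XO..*, (1,2):+0/XXOO/X.O., (1,3):+0/XXOO/X..O
[XXOO/XO..] X move#3: (1,2):+0/XXOO/XOX.*, (1,3):+0/XXOO/XO.X
[XXOO/XOX.] O move#4: (1,3):+0/XXOO/XOXO*
[XXOO/XOXO] end (terminal +0, X#5); searched X.OO/X... to 8

X winning at [X.OO/X...]: False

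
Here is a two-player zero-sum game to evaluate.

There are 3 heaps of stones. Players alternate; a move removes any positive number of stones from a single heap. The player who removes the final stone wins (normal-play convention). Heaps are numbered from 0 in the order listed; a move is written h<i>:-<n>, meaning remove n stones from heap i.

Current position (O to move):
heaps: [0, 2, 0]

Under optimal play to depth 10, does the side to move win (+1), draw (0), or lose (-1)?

[(0,2,0)] O move#1: h1:-1:-1/(0,1,0), h1:-2:+1/(0,0,0)*
[(0,0,0)] end (terminal -1, X#2); searched (0,2,0) to 10

value((0,2,0), O) = +1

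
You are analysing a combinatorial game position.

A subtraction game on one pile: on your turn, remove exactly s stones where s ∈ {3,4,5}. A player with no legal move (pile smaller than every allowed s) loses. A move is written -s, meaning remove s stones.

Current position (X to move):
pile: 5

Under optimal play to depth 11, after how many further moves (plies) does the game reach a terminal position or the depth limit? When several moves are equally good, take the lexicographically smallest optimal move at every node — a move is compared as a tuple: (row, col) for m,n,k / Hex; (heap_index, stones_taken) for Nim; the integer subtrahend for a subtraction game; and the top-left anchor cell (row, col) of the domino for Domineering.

PV length from [5]: 1 ply

p1 X@[5]: -3[2]+1* -4[1]+1 -5[0]+1
p2 O@[2] terminal -1; root [5] d11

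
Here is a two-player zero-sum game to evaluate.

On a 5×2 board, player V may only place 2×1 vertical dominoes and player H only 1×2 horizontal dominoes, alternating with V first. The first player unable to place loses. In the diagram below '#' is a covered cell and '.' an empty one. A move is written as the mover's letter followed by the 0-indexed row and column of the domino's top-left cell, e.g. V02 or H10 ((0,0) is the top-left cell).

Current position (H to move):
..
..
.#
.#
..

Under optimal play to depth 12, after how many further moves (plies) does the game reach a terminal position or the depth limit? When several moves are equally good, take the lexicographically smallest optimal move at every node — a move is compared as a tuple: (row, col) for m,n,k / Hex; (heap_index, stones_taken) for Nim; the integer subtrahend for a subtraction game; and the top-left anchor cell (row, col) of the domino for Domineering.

p1 H@[../../.#/.#/..]: H00[##/../.#/.#/..]+1* H10[../##/.#/.#/..]+1 H40[../../.#/.#/##]-1
p2 V@[##/../.#/.#/..]: V10[##/#./##/.#/..]-1* V20[##/../##/##/..]-1 V30[##/../.#/##/#.]-1
p3 H@[##/#./##/.#/..]: H40[##/#./##/.#/##]+1*
p4 V@[##/#./##/.#/##] terminal -1; root [../../.#/.#/..] d12

PV length from [../../.#/.#/..]: 3 plies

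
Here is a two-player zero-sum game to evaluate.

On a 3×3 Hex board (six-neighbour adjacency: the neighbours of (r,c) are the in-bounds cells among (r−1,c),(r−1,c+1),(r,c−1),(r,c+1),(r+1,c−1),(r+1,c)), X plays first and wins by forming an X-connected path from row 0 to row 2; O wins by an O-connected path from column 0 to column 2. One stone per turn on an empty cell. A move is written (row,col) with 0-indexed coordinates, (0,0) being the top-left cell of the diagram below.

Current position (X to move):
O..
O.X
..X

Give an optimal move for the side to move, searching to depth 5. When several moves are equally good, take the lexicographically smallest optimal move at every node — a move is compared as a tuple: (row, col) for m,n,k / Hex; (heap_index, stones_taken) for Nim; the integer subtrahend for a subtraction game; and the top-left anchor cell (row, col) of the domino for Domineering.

X's best at [O../O.X/..X]: (0,1)

[O../O.X/..X] X move#1: (0,1):+1/OX./O.X/..X*, (0,2):+1/O.X/O.X/..X, (1,1):+1/O../OXX/..X, (2,0):-1/O../O.X/X.X, (2,1):-1/O../O.X/.XX
[OX./O.X/..X] O move#2: (0,2):-1/OXO/O.X/..X*, (1,1):-1/OX./OOX/..X, (2,0):-1/OX./O.X/O.X, (2,1):-1/OX./O.X/.OX
[OXO/O.X/..X] X move#3: (1,1):+1/OXO/OXX/..X*, (2,0):-1/OXO/O.X/X.X, (2,1):-1/OXO/O.X/.XX
[OXO/OXX/..X] end (terminal -1, O#4); searched O../O.X/..X to 5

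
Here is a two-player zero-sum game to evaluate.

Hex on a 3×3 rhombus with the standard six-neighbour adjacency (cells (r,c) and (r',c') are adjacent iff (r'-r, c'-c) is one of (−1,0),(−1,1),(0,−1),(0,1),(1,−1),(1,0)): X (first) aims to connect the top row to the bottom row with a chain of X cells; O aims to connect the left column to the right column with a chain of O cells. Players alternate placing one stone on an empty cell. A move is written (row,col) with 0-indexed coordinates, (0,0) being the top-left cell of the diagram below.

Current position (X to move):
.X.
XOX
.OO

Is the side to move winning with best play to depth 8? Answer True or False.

p1 X@[.X./XOX/.OO]: (0,0)[XX./XOX/.OO]-1 (0,2)[.XX/XOX/.OO]-1 (2,0)[.X./XOX/XOO]+1*
p2 O@[.X./XOX/XOO] terminal -1; root [.X./XOX/.OO] d8

X winning at [.X./XOX/.OO]: True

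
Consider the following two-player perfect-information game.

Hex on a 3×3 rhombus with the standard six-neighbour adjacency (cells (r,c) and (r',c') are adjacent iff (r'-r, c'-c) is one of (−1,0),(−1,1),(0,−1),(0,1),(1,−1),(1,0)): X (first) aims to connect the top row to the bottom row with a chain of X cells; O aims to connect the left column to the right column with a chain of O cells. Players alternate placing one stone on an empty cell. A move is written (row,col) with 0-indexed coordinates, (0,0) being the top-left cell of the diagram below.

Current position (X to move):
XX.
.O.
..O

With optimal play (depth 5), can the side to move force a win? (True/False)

p1 X@[XX./.O./..O]: (0,2)[XXX/.O./..O]-1* (1,0)[XX./XO./..O]-1 (1,2)[XX./.OX/..O]-1 (2,0)[XX./.O./X.O]-1 (2,1)[XX./.O./.XO]-1
p2 O@[XXX/.O./..O]: (1,0)[XXX/OO./..O]+1* (1,2)[XXX/.OO/..O]+1 (2,0)[XXX/.O./O.O]+1 (2,1)[XXX/.O./.OO]+1
p3 X@[XXX/OO./..O]: (1,2)[XXX/OOX/..O]-1* (2,0)[XXX/OO./X.O]-1 (2,1)[XXX/OO./.XO]-1
p4 O@[XXX/OOX/..O]: (2,0)[XXX/OOX/O.O]-1 (2,1)[XXX/OOX/.OO]+1*
p5 X@[XXX/OOX/.OO] terminal -1; root [XX./.O./..O] d5

X winning at [XX./.O./..O]: False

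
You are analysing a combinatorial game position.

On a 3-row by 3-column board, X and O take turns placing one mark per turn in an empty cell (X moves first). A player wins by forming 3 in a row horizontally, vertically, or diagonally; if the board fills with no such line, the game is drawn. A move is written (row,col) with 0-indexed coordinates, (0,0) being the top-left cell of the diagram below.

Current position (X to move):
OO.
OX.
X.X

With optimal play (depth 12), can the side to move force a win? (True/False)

X winning at [OO./OX./X.X]: True

p1 X@[OO./OX./X.X]: (0,2)[OOX/OX./X.X]+1* (1,2)[OO./OXX/X.X]-1 (2,1)[OO./OX./XXX]+1
p2 O@[OOX/OX./X.X] terminal -1; root [OO./OX./X.X] d12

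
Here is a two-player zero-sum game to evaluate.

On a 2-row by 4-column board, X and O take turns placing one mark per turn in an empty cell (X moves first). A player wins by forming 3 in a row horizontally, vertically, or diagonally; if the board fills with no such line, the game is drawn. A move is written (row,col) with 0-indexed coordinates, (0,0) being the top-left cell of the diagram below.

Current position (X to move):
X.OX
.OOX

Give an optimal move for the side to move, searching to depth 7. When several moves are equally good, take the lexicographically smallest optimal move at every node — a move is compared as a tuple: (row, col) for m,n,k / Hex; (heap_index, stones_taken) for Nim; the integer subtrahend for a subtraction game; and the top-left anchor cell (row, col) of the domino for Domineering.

[X.OX/.OOX] X move#1: (0,1):-1/XXOX/.OOX, (1,0):+0/X.OX/XOOX*
[X.OX/XOOX] O move#2: (0,1):+0/XOOX/XOOX*
[XOOX/XOOX] end (terminal +0, X#3); searched X.OX/.OOX to 7

X's best at [X.OX/.OOX]: (1,0)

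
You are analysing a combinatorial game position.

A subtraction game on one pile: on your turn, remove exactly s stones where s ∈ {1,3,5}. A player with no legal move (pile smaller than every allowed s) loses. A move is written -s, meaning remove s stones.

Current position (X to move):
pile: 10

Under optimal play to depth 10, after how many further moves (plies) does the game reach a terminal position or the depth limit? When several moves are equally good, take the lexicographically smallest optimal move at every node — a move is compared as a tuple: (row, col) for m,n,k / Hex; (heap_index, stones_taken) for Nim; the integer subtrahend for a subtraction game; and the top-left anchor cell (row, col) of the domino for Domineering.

PV length from [10]: 10 plies

p1 X@[10]: -1[9]-1* -3[7]-1 -5[5]-1
p2 O@[9]: -1[8]+1* -3[6]+1 -5[4]+1
p3 X@[8]: -1[7]-1* -3[5]-1 -5[3]-1
p4 O@[7]: -1[6]+1* -3[4]+1 -5[2]+1
p5 X@[6]: -1[5]-1* -3[3]-1 -5[1]-1
p6 O@[5]: -1[4]+1* -3[2]+1 -5[0]+1
p7 X@[4]: -1[3]-1* -3[1]-1
p8 O@[3]: -1[2]+1* -3[0]+1
p9 X@[2]: -1[1]-1*
p10 O@[1]: -1[0]+1*
p11 X@[0] terminal -1; root [10] d10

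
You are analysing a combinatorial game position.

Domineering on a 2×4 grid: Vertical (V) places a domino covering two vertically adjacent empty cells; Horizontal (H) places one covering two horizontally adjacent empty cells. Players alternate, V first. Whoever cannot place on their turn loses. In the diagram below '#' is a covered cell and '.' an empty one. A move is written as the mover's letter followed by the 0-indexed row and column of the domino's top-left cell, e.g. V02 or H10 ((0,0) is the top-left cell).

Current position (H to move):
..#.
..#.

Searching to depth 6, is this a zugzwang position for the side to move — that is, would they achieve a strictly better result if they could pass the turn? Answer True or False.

zugzwang(..#./..#., H) = False

[..#./..#.] H move#1: H00:+1/###./..#.*, H10:+1/..#./###.
[###./..#.] V move#2: V03:-1/####/..##*
[####/..##] H move#3: H10:+1/####/####*
[####/####] end (terminal -1, V#4); searched ..#./..#. to 6
pass branch (V moves first from the same position):
  | [..#./..#.] V move#1: V00:+1/#.#./#.#.*, V01:+1/.##./.##., V03:-1/..##/..##
  | [#.#./#.#.] end (terminal -1, H#2); searched ..#./..#. to 6
H moving scores +1; H passing scores -1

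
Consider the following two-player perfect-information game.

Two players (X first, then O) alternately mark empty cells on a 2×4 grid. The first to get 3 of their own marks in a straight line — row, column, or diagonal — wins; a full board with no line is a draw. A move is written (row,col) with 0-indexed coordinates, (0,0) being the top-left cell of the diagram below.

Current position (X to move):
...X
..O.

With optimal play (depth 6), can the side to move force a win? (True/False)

X winning at [...X/..O.]: False

[...X/..O.] X move#1: (0,0):-1/X..X/..O., (0,1):+0/.X.X/..O.*, (0,2):+0/..XX/..O., (1,0):+0/...X/X.O., (1,1):+0/...X/.XO., (1,3):+0/...X/..OX
[.X.X/..O.] O move#2: (0,0):-1/OX.X/..O., (0,2):+0/.XOX/..O.*, (1,0):-1/.X.X/O.O., (1,1):-1/.X.X/.OO., (1,3):-1/.X.X/..OO
[.XOX/..O.] X move#3: (0,0):-1/XXOX/..O., (1,0):+0/.XOX/X.O.*, (1,1):+0/.XOX/.XO., (1,3):+0/.XOX/..OX
[.XOX/X.O.] O move#4: (0,0):+0/OXOX/X.O.*, (1,1):+0/.XOX/XOO., (1,3):+0/.XOX/X.OO
[OXOX/X.O.] X move#5: (1,1):+0/OXOX/XXO.*, (1,3):+0/OXOX/X.OX
[OXOX/XXO.] O move#6: (1,3):+0/OXOX/XXOO*
[OXOX/XXOO] end (terminal +0, X#7); searched ...X/..O. to 6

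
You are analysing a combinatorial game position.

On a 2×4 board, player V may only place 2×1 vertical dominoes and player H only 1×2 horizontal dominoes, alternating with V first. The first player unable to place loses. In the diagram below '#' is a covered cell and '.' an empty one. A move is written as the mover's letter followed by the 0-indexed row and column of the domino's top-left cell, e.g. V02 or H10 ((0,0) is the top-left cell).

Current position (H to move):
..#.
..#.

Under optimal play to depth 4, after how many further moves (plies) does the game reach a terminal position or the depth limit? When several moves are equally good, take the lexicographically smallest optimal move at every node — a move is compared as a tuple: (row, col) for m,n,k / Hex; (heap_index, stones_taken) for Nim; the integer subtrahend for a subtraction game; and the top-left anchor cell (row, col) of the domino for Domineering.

PV length from [..#./..#.]: 3 plies

p1 H@[..#./..#.]: H00[###./..#.]+1* H10[..#./###.]+1
p2 V@[###./..#.]: V03[####/..##]-1*
p3 H@[####/..##]: H10[####/####]+1*
p4 V@[####/####] terminal -1; root [..#./..#.] d4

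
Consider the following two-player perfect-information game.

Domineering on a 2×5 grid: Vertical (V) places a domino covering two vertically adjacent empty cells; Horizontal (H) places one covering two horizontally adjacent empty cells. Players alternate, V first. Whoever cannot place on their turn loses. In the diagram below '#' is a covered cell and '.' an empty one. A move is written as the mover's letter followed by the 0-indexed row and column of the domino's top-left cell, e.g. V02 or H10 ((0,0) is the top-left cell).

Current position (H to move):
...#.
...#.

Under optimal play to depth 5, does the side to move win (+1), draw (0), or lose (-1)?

value(...#./...#., H) = -1

[...#./...#.] H move#1: H00:-1/##.#./...#.*, H01:-1/.###./...#., H10:-1/...#./##.#., H11:-1/...#./.###.
[##.#./...#.] V move#2: V02:+1/####./..##.*, V04:-1/##.##/...##
[####./..##.] H move#3: H10:-1/####./####.*
[####./####.] V move#4: V04:+1/#####/#####*
[#####/#####] end (terminal -1, H#5); searched ...#./...#. to 5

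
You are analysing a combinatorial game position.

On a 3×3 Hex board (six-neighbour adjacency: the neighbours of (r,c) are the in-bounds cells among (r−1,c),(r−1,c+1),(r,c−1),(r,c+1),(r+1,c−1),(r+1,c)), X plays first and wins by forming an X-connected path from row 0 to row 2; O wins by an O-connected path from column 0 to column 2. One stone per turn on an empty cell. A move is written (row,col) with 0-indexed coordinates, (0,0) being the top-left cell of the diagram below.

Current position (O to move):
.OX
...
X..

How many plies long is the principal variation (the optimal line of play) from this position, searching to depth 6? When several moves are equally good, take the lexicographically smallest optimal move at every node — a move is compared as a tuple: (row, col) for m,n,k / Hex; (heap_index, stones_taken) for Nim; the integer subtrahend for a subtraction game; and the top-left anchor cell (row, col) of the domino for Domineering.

[.OX/.../X..] O move#1: (0,0):-1/OOX/.../X..*, (1,0):-1/.OX/O../X.., (1,1):-1/.OX/.O./X.., (1,2):-1/.OX/..O/X.., (2,1):-1/.OX/.../XO., (2,2):-1/.OX/.../X.O
[OOX/.../X..] X move#2: (1,0):+1/OOX/X../X..*, (1,1):+1/OOX/.X./X.., (1,2):+1/OOX/..X/X.., (2,1):+1/OOX/.../XX., (2,2):+1/OOX/.../X.X
[OOX/X../X..] O move#3: (1,1):-1/OOX/XO./X..*, (1,2):-1/OOX/X.O/X.., (2,1):-1/OOX/X../XO., (2,2):-1/OOX/X../X.O
[OOX/XO./X..] X move#4: (1,2):+1/OOX/XOX/X..*, (2,1):-1/OOX/XO./XX., (2,2):-1/OOX/XO./X.X
[OOX/XOX/X..] O move#5: (2,1):-1/OOX/XOX/XO.*, (2,2):-1/OOX/XOX/X.O
[OOX/XOX/XO.] X move#6: (2,2):+1/OOX/XOX/XOX*
[OOX/XOX/XOX] end (terminal -1, O#7); searched .OX/.../X.. to 6

PV length from [.OX/.../X..]: 6 plies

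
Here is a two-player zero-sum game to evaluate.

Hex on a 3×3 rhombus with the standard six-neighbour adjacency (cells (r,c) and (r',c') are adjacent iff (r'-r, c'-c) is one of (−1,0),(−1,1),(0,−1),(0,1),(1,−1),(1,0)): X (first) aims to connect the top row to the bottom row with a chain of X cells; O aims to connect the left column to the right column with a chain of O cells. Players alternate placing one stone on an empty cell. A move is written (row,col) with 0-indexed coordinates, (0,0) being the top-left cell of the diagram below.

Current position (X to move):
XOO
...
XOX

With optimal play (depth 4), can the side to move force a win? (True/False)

X winning at [XOO/.../XOX]: True

p1 X@[XOO/.../XOX]: (1,0)[XOO/X../XOX]+1* (1,1)[XOO/.X./XOX]-1 (1,2)[XOO/..X/XOX]-1
p2 O@[XOO/X../XOX] terminal -1; root [XOO/.../XOX] d4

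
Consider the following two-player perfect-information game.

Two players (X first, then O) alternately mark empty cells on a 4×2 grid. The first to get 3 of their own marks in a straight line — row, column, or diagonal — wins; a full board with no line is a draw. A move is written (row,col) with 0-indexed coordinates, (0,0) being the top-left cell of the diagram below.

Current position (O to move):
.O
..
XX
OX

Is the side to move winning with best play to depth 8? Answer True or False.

O winning at [.O/../XX/OX]: False

ply 1, O at .O/../XX/OX | (0,0)=-1→OO/../XX/OX; (1,0)=-1→.O/O./XX/OX; (1,1)=+0→.O/.O/XX/OX*
ply 2, X at .O/.O/XX/OX | (0,0)=+0→XO/.O/XX/OX*; (1,0)=+0→.O/XO/XX/OX
ply 3, O at XO/.O/XX/OX | (1,0)=+0→XO/OO/XX/OX*
ply 4: XO/OO/XX/OX is terminal +0 (X); from .O/../XX/OX depth 8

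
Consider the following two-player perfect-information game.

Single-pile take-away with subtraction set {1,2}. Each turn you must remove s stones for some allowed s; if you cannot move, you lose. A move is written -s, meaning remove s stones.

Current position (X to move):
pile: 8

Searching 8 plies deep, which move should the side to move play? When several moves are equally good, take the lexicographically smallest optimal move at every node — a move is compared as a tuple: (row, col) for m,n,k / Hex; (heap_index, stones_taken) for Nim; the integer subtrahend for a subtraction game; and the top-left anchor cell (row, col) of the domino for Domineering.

p1 X@[8]: -1[7]-1 -2[6]+1*
p2 O@[6]: -1[5]-1* -2[4]-1
p3 X@[5]: -1[4]-1 -2[3]+1*
p4 O@[3]: -1[2]-1* -2[1]-1
p5 X@[2]: -1[1]-1 -2[0]+1*
p6 O@[0] terminal -1; root [8] d8

X's best at [8]: -2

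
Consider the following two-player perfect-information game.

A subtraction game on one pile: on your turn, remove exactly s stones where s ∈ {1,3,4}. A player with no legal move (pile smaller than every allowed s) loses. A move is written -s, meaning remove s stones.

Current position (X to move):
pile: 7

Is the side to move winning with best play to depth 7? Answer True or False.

X winning at [7]: False

[7] X move#1: -1:-1/6*, -3:-1/4, -4:-1/3
[6] O move#2: -1:-1/5, -3:-1/3, -4:+1/2*
[2] X move#3: -1:-1/1*
[1] O move#4: -1:+1/0*
[0] end (terminal -1, X#5); searched 7 to 7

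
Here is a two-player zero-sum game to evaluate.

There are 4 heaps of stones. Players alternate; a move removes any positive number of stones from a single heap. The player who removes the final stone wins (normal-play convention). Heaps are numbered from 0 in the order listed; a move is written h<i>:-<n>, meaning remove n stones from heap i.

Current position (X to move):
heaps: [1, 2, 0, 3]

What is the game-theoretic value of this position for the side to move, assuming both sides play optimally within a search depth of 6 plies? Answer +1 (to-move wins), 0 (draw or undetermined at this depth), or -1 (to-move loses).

value((1,2,0,3), X) = -1

p1 X@[(1,2,0,3)]: h0:-1[(0,2,0,3)]-1* h1:-1[(1,1,0,3)]-1 h1:-2[(1,0,0,3)]-1 h3:-1[(1,2,0,2)]-1 h3:-2[(1,2,0,1)]-1 h3:-3[(1,2,0,0)]-1
p2 O@[(0,2,0,3)]: h1:-1[(0,1,0,3)]-1 h1:-2[(0,0,0,3)]-1 h3:-1[(0,2,0,2)]+1* h3:-2[(0,2,0,1)]-1 h3:-3[(0,2,0,0)]-1
p3 X@[(0,2,0,2)]: h1:-1[(0,1,0,2)]-1* h1:-2[(0,0,0,2)]-1 h3:-1[(0,2,0,1)]-1 h3:-2[(0,2,0,0)]-1
p4 O@[(0,1,0,2)]: h1:-1[(0,0,0,2)]-1 h3:-1[(0,1,0,1)]+1* h3:-2[(0,1,0,0)]-1
p5 X@[(0,1,0,1)]: h1:-1[(0,0,0,1)]-1* h3:-1[(0,1,0,0)]-1
p6 O@[(0,0,0,1)]: h3:-1[(0,0,0,0)]+1*
p7 X@[(0,0,0,0)] terminal -1; root [(1,2,0,3)] d6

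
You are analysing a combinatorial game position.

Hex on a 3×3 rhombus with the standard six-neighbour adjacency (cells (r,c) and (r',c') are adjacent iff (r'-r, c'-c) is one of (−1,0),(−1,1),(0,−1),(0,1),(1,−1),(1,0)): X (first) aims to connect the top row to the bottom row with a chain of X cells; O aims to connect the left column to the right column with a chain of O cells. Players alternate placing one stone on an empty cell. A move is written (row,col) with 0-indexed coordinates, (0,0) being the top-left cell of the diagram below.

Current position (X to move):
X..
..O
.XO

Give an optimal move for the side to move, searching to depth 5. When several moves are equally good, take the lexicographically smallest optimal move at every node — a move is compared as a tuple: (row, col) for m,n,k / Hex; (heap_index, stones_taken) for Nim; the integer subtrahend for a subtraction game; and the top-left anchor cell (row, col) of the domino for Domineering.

X's best at [X../..O/.XO]: (1,0)

[X../..O/.XO] X move#1: (0,1):-1/XX./..O/.XO, (0,2):-1/X.X/..O/.XO, (1,0):+1/X../X.O/.XO*, (1,1):+1/X../.XO/.XO, (2,0):+1/X../..O/XXO
[X../X.O/.XO] O move#2: (0,1):-1/XO./X.O/.XO*, (0,2):-1/X.O/X.O/.XO, (1,1):-1/X../XOO/.XO, (2,0):-1/X../X.O/OXO
[XO./X.O/.XO] X move#3: (0,2):+1/XOX/X.O/.XO*, (1,1):+1/XO./XXO/.XO, (2,0):+1/XO./X.O/XXO
[XOX/X.O/.XO] O move#4: (1,1):-1/XOX/XOO/.XO*, (2,0):-1/XOX/X.O/OXO
[XOX/XOO/.XO] X move#5: (2,0):+1/XOX/XOO/XXO*
[XOX/XOO/XXO] end (terminal -1, O#6); searched X../..O/.XO to 5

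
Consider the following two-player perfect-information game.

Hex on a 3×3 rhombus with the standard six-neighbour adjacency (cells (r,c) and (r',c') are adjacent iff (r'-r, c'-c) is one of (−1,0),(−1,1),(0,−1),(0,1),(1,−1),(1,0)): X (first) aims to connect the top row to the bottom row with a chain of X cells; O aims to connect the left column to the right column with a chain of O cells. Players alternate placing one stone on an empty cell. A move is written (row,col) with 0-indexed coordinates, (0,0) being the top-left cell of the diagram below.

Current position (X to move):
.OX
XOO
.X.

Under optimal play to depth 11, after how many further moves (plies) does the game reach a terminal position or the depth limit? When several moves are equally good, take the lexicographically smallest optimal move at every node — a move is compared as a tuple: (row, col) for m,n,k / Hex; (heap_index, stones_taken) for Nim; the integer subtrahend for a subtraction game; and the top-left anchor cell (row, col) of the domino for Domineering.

p1 X@[.OX/XOO/.X.]: (0,0)[XOX/XOO/.X.]-1* (2,0)[.OX/XOO/XX.]-1 (2,2)[.OX/XOO/.XX]-1
p2 O@[XOX/XOO/.X.]: (2,0)[XOX/XOO/OX.]+1* (2,2)[XOX/XOO/.XO]-1
p3 X@[XOX/XOO/OX.] terminal -1; root [.OX/XOO/.X.] d11

PV length from [.OX/XOO/.X.]: 2 plies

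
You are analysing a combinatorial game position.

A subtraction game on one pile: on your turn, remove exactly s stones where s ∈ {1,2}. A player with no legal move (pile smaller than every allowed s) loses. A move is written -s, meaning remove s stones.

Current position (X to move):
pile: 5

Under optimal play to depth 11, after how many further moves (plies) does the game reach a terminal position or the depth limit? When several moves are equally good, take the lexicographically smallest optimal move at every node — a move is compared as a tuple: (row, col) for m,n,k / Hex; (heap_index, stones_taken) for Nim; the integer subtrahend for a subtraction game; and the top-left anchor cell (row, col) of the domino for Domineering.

ply 1, X at 5 | -1=-1→4; -2=+1→3*
ply 2, O at 3 | -1=-1→2*; -2=-1→1
ply 3, X at 2 | -1=-1→1; -2=+1→0*
ply 4: 0 is terminal -1 (O); from 5 depth 11

PV length from [5]: 3 plies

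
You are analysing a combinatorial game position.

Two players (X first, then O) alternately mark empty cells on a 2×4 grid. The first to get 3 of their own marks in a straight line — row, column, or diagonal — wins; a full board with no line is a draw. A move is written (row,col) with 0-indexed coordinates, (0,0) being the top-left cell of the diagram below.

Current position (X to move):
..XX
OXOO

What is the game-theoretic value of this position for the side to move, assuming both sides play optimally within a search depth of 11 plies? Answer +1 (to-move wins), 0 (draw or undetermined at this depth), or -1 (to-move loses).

[..XX/OXOO] X move#1: (0,0):+0/X.XX/OXOO, (0,1):+1/.XXX/OXOO*
[.XXX/OXOO] end (terminal -1, O#2); searched ..XX/OXOO to 11

value(..XX/OXOO, X) = +1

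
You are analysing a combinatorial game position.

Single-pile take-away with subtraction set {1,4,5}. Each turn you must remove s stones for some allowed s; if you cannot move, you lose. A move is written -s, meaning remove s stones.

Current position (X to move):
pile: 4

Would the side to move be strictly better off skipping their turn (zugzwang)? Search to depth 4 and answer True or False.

ply 1, X at 4 | -1=-1→3; -4=+1→0*
ply 2: 0 is terminal -1 (O); from 4 depth 4
pass branch (O moves first from the same position):
  | ply 1, O at 4 | -1=-1→3; -4=+1→0*
  | ply 2: 0 is terminal -1 (X); from 4 depth 4
X moving scores +1; X passing scores -1

zugzwang(4, X) = False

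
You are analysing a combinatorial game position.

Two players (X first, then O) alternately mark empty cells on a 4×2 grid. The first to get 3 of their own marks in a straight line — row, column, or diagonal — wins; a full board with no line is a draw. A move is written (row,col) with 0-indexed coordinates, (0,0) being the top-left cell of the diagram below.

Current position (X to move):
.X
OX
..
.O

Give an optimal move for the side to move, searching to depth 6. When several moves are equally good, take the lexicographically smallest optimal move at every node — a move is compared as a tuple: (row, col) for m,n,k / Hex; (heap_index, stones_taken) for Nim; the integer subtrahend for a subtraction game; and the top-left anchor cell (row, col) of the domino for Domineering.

[.X/OX/../.O] X move#1: (0,0):+0/XX/OX/../.O, (2,0):+0/.X/OX/X./.O, (2,1):+1/.X/OX/.X/.O*, (3,0):+0/.X/OX/../XO
[.X/OX/.X/.O] end (terminal -1, O#2); searched .X/OX/../.O to 6

X's best at [.X/OX/../.O]: (2,1)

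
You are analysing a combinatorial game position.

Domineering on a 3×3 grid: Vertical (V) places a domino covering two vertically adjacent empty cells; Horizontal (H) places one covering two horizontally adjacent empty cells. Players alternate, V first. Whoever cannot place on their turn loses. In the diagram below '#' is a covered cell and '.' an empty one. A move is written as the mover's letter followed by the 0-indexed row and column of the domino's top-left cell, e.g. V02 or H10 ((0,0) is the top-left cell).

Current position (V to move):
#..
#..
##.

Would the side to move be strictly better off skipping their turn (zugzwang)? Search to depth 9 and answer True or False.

p1 V@[#../#../##.]: V01[##./##./##.]+1* V02[#.#/#.#/##.]+1 V12[#../#.#/###]-1
p2 H@[##./##./##.] terminal -1; root [#../#../##.] d9
pass branch (H moves first from the same position):
  | p1 H@[#../#../##.]: H01[###/#../##.]-1 H11[#../###/##.]+1*
  | p2 V@[#../###/##.] terminal -1; root [#../#../##.] d9
V moving scores +1; V passing scores -1

zugzwang(#../#../##., V) = False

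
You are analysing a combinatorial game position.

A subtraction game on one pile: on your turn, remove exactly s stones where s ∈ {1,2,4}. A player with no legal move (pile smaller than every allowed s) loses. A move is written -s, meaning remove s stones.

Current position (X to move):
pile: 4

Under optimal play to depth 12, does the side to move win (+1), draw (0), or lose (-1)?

p1 X@[4]: -1[3]+1* -2[2]-1 -4[0]+1
p2 O@[3]: -1[2]-1* -2[1]-1
p3 X@[2]: -1[1]-1 -2[0]+1*
p4 O@[0] terminal -1; root [4] d12

value(4, X) = +1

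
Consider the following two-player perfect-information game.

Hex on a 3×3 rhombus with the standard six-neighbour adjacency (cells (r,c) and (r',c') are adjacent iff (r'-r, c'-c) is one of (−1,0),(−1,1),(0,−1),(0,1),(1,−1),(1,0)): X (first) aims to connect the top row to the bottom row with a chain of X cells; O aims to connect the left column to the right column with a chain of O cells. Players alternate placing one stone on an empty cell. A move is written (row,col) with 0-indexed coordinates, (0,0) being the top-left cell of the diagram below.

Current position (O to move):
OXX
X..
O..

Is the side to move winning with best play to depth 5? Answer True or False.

ply 1, O at OXX/X../O.. | (1,1)=-1→OXX/XO./O..; (1,2)=+1→OXX/X.O/O..*; (2,1)=+1→OXX/X../OO.; (2,2)=-1→OXX/X../O.O
ply 2, X at OXX/X.O/O.. | (1,1)=-1→OXX/XXO/O..*; (2,1)=-1→OXX/X.O/OX.; (2,2)=-1→OXX/X.O/O.X
ply 3, O at OXX/XXO/O.. | (2,1)=+1→OXX/XXO/OO.*; (2,2)=-1→OXX/XXO/O.O
ply 4: OXX/XXO/OO. is terminal -1 (X); from OXX/X../O.. depth 5

O winning at [OXX/X../O..]: True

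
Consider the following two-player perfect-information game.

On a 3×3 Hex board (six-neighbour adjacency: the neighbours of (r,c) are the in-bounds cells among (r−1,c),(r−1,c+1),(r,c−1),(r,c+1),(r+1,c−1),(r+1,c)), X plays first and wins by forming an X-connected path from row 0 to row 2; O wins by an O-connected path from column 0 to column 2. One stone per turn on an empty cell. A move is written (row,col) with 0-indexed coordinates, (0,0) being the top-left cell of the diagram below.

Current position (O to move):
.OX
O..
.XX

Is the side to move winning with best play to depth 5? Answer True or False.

p1 O@[.OX/O../.XX]: (0,0)[OOX/O../.XX]-1* (1,1)[.OX/OO./.XX]-1 (1,2)[.OX/O.O/.XX]-1 (2,0)[.OX/O../OXX]-1
p2 X@[OOX/O../.XX]: (1,1)[OOX/OX./.XX]+1* (1,2)[OOX/O.X/.XX]+1 (2,0)[OOX/O../XXX]+1
p3 O@[OOX/OX./.XX] terminal -1; root [.OX/O../.XX] d5

O winning at [.OX/O../.XX]: False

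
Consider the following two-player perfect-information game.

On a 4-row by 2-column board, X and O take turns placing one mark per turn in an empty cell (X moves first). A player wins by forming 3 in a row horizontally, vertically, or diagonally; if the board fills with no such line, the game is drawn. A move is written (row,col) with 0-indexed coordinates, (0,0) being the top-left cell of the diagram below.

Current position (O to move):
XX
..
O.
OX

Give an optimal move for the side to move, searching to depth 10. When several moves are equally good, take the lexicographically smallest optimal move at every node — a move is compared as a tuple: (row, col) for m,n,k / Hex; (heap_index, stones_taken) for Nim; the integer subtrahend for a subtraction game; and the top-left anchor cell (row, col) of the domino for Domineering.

[XX/../O./OX] O move#1: (1,0):+1/XX/O./O./OX*, (1,1):+0/XX/.O/O./OX, (2,1):+0/XX/../OO/OX
[XX/O./O./OX] end (terminal -1, X#2); searched XX/../O./OX to 10

O's best at [XX/../O./OX]: (1,0)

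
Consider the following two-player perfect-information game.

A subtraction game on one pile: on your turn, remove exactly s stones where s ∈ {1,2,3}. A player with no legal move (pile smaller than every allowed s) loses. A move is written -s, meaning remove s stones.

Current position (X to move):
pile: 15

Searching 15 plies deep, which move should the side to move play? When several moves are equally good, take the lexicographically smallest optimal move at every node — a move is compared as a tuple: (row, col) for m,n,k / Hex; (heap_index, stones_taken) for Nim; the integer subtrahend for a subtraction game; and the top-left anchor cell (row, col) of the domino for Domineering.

X's best at [15]: -3

ply 1, X at 15 | -1=-1→14; -2=-1→13; -3=+1→12*
ply 2, O at 12 | -1=-1→11*; -2=-1→10; -3=-1→9
ply 3, X at 11 | -1=-1→10; -2=-1→9; -3=+1→8*
ply 4, O at 8 | -1=-1→7*; -2=-1→6; -3=-1→5
ply 5, X at 7 | -1=-1→6; -2=-1→5; -3=+1→4*
ply 6, O at 4 | -1=-1→3*; -2=-1→2; -3=-1→1
ply 7, X at 3 | -1=-1→2; -2=-1→1; -3=+1→0*
ply 8: 0 is terminal -1 (O); from 15 depth 15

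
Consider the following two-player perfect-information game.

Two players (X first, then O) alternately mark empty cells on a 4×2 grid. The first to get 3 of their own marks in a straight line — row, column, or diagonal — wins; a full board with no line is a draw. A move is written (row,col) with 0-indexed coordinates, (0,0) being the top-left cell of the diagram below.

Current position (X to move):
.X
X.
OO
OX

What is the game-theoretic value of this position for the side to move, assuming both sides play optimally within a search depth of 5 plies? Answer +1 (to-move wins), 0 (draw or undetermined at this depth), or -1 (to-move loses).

ply 1, X at .X/X./OO/OX | (0,0)=+0→XX/X./OO/OX*; (1,1)=+0→.X/XX/OO/OX
ply 2, O at XX/X./OO/OX | (1,1)=+0→XX/XO/OO/OX*
ply 3: XX/XO/OO/OX is terminal +0 (X); from .X/X./OO/OX depth 5

value(.X/X./OO/OX, X) = 0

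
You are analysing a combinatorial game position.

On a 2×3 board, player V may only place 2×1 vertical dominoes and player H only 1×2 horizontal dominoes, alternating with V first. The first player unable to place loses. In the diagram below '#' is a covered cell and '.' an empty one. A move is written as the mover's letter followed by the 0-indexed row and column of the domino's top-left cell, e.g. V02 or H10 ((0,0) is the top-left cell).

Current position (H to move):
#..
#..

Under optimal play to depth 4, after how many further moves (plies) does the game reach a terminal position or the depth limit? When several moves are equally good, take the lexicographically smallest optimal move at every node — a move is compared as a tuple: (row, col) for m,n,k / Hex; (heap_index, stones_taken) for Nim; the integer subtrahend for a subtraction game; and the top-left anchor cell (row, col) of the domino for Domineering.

ply 1, H at #../#.. | H01=+1→###/#..*; H11=+1→#../###
ply 2: ###/#.. is terminal -1 (V); from #../#.. depth 4

PV length from [#../#..]: 1 ply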